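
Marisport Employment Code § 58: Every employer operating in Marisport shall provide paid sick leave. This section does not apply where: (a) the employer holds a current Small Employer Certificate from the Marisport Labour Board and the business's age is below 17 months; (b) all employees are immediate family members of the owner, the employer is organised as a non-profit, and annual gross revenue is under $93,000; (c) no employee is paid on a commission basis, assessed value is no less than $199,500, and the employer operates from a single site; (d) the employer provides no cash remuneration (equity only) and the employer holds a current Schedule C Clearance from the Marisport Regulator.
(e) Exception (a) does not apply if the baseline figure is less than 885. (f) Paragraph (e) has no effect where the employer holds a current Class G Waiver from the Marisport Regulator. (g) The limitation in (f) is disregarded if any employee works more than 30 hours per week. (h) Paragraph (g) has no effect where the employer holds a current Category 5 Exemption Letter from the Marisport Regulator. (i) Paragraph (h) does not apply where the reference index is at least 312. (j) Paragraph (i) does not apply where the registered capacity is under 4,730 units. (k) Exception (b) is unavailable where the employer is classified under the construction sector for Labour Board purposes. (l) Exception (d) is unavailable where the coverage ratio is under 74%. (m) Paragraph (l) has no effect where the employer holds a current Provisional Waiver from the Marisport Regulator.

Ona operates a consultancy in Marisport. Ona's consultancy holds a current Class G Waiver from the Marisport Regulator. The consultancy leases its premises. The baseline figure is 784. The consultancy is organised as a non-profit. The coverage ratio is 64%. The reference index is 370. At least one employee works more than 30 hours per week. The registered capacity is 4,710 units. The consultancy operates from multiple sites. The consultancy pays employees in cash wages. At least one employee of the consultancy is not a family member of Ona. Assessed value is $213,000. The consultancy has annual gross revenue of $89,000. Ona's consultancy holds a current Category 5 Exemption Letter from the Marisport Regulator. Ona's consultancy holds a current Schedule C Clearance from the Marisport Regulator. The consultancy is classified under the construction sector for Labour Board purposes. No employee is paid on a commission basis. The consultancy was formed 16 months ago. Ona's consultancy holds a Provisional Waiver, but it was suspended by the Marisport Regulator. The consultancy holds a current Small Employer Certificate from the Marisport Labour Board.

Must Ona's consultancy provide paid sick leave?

No — exception (a) applies; Ona's consultancy is not required to provide paid sick leave.

Exception (a): a current Small Employer Certificate is held; the business's age is 16 months, below the 17 months limit — every condition holds. Applying paragraphs (e)–(j): (e) is triggered (the baseline figure is 784, less than the 885 limit), but is displaced by (f): (f) operates against (e): a current Class G Waiver is held. (g) would limit (f) — at least one employee exceeds 30 hours/week — but (h) sets (g) aside: (h) operates against (g): a current Category 5 Exemption Letter is held. (i) applies (the reference index is 370, meeting the 312 threshold), but yields to (j): (j) operates against (i): the registered capacity is 4,710 units, under the 4,730 units limit. So (a) applies.
Exception (b) fails — at least one employee is not a family member.
Exception (c) does not apply: the employer operates from multiple sites.
Exception (d) fails — employees are paid cash wages.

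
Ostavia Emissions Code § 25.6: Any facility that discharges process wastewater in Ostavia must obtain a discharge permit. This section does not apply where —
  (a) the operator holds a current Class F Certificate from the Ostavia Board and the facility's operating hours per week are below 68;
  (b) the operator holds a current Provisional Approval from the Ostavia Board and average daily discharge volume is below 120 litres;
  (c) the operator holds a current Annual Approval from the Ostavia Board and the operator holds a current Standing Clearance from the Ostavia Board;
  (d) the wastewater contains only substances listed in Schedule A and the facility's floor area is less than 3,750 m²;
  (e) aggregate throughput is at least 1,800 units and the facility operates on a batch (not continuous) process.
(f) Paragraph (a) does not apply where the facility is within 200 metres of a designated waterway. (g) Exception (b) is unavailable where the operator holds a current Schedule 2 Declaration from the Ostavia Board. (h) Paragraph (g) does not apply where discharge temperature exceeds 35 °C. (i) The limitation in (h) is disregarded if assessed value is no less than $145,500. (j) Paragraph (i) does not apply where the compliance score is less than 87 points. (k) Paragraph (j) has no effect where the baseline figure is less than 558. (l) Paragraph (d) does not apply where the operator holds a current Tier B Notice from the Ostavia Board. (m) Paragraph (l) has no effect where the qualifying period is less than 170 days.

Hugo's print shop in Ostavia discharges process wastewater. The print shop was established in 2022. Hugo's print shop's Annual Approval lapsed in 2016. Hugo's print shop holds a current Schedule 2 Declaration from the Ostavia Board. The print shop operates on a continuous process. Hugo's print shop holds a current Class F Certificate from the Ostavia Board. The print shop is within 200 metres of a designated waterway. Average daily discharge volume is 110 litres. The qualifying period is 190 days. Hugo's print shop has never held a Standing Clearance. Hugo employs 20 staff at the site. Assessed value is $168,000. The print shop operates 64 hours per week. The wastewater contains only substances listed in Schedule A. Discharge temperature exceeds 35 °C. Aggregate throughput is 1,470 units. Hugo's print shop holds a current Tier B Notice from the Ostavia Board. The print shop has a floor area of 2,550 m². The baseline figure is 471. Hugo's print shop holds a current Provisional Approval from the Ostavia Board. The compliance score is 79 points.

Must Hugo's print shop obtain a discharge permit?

Exception (a): a current Class F Certificate is held; the facility's operating hours per week are 64, below the 68 limit — every condition holds. But: (f) applies — the print shop is within 200 m of a designated waterway. (a) is therefore removed.
All of (b)'s requirements are met (a current Provisional Approval is held; average daily discharge volume is 110 litres, below the 120 litres limit). But applying paragraphs (g)–(k): (g) is engaged — a current Schedule 2 Declaration is held. (h) operates (discharge temperature exceeds 35 °C), but yields to (i): (i) operates against (h): assessed value is $168,000, meeting the $145,500 threshold. (j) applies (the compliance score is 79 points, less than the 87 points limit), but is itself disapplied by (k): (k) is engaged — the baseline figure is 471, less than the 558 limit. (b) is therefore removed.
Exception (c) requires that the operator holds a current Annual Approval from the Ostavia Board; but there is no Annual Approval in force, so (c) is unavailable.
Exception (d): the wastewater is Schedule-A-only; the facility's floor area is 2,550 m², less than the 3,750 m² limit — every condition holds. But: (l) operates — a current Tier B Notice is held. (m) is not engaged (the qualifying period is 190 days, not less than 170 days), so (l) stands. (d) is therefore removed.
Exception (e) does not apply: aggregate throughput is 1,470 units, short of 1,800 units.
No exception applies. The general rule governs.

Yes — Hugo's print shop must obtain a discharge permit.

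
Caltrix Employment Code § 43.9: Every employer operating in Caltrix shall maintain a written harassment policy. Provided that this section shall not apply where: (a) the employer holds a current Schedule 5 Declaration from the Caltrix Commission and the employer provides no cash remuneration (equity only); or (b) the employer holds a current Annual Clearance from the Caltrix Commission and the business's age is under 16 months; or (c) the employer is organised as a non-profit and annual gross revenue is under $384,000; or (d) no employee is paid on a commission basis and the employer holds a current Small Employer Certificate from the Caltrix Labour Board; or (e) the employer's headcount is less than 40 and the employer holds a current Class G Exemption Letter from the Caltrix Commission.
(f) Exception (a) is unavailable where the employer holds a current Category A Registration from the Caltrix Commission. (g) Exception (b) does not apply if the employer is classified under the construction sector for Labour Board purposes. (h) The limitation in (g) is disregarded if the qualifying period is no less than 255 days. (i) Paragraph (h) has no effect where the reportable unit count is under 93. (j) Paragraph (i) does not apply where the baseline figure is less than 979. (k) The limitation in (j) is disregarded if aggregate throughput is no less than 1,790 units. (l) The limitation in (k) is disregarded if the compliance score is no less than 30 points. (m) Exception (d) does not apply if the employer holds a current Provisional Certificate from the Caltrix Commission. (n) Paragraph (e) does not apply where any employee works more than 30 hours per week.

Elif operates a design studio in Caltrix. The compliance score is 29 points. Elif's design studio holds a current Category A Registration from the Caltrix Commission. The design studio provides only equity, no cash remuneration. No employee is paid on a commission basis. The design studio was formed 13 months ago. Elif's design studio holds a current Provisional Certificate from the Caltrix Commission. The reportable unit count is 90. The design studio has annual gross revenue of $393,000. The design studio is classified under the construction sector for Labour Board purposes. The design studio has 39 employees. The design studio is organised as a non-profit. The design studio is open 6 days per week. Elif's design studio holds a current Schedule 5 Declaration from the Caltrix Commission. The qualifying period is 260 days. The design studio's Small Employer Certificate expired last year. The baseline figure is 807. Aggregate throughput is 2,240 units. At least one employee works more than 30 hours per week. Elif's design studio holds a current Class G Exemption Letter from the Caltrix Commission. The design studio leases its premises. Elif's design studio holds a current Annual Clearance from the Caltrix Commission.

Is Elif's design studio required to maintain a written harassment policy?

All of (a)'s requirements are met (a current Schedule 5 Declaration is held; remuneration is equity-only). But applying paragraph (f): (f) operates against (a): a current Category A Registration is held. So (a) is unavailable.
Exception (b): a current Annual Clearance is held; the business's age is 13 months, under the 16 months limit — every condition holds. But applying paragraphs (g)–(l): (g) is triggered — the design studio is classified under the construction sector. (h) applies (the qualifying period is 260 days, meeting the 255 days threshold), but is itself disapplied by (i): (i) operates — the reportable unit count is 90, under the 93 limit. (j) would limit (i) — the baseline figure is 807, less than the 979 limit — but (k) sets (j) aside: (k) is triggered — aggregate throughput is 2,240 units, meeting the 1,790 units threshold. (l) is not engaged (the compliance score is 29 points, short of 30 points), so (k) stands. (b) is therefore removed.
Exception (c) does not apply: annual gross revenue is $393,000, not under $384,000.
Exception (d) requires that the employer holds a current Small Employer Certificate from the Caltrix Labour Board; but the Small Employer Certificate has expired, so (d) is unavailable.
Exception (e): the employer's headcount is 39, less than the 40 limit; a current Class G Exemption Letter is held — every condition holds. However, paragraph (n) must be considered: (n) operates against (e): at least one employee exceeds 30 hours/week. Exception (e) does not apply.
No exception is made out. Elif's design studio falls within the general rule.

Yes — Elif's design studio must maintain a written harassment policy.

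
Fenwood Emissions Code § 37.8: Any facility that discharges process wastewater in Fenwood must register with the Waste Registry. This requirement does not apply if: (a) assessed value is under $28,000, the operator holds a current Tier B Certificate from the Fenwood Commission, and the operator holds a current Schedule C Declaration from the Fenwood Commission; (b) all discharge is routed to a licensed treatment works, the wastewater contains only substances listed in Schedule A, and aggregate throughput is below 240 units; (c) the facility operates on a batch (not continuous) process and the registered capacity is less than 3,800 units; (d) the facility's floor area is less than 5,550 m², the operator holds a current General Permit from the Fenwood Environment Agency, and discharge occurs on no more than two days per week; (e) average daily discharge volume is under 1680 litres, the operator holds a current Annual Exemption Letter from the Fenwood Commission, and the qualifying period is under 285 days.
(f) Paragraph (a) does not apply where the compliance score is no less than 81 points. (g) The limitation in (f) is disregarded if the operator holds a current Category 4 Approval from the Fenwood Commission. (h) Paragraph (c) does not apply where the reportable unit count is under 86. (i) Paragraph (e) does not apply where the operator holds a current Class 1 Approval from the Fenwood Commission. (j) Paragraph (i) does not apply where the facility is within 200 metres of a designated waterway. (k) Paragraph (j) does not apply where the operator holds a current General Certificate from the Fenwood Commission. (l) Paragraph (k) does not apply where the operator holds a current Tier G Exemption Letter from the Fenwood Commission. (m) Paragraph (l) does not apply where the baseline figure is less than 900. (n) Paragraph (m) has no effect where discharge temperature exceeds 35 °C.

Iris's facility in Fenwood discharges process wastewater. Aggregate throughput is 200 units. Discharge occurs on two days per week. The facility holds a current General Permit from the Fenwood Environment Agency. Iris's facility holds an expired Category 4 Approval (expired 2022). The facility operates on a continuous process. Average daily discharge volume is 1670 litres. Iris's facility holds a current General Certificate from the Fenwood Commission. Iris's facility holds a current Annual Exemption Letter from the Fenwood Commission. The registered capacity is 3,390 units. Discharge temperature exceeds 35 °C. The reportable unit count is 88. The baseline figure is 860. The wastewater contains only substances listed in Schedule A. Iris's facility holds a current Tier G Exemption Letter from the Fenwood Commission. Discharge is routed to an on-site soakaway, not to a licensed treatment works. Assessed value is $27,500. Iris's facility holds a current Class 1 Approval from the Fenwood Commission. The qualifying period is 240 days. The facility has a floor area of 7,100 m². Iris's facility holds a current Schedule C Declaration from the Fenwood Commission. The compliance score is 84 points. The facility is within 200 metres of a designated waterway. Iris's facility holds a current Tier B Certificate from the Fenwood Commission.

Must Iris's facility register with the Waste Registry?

No — exception (e) applies; Iris's facility is not required to register with the Waste Registry.

Exception (a) is satisfied on its face — assessed value is $27,500, under the $28,000 limit; a current Tier B Certificate is held; a current Schedule C Declaration is held. But: (f) operates — the compliance score is 84 points, meeting the 81 points threshold. (g), which would lift (f), does not operate here — the Category 4 Approval is not current. (a) is therefore removed.
Exception (b) requires that all discharge is routed to a licensed treatment works; but discharge is not routed to a licensed treatment works, so (b) is unavailable.
Exception (c) requires that the facility operates on a batch (not continuous) process; but the facility operates on a continuous process, so (c) is unavailable.
Exception (d) fails — the facility's floor area is 7,100 m², not less than 5,550 m².
Exception (e)'s conditions are all satisfied: average daily discharge volume is 1670 litres, under the 1680 litres limit; a current Annual Exemption Letter is held; the qualifying period is 240 days, under the 285 days limit. Under paragraphs (i)–(n): (i) would limit (e) — a current Class 1 Approval is held — but (j) sets (i) aside: (j) operates against (i): the facility is within 200 m of a designated waterway. (k) would limit (j) — a current General Certificate is held — but (l) sets (k) aside: (l) operates against (k): a current Tier G Exemption Letter is held. (m) would limit (l) — the baseline figure is 860, less than the 900 limit — but (n) sets (m) aside: (n) is engaged — discharge temperature exceeds 35 °C. Exception (e) stands.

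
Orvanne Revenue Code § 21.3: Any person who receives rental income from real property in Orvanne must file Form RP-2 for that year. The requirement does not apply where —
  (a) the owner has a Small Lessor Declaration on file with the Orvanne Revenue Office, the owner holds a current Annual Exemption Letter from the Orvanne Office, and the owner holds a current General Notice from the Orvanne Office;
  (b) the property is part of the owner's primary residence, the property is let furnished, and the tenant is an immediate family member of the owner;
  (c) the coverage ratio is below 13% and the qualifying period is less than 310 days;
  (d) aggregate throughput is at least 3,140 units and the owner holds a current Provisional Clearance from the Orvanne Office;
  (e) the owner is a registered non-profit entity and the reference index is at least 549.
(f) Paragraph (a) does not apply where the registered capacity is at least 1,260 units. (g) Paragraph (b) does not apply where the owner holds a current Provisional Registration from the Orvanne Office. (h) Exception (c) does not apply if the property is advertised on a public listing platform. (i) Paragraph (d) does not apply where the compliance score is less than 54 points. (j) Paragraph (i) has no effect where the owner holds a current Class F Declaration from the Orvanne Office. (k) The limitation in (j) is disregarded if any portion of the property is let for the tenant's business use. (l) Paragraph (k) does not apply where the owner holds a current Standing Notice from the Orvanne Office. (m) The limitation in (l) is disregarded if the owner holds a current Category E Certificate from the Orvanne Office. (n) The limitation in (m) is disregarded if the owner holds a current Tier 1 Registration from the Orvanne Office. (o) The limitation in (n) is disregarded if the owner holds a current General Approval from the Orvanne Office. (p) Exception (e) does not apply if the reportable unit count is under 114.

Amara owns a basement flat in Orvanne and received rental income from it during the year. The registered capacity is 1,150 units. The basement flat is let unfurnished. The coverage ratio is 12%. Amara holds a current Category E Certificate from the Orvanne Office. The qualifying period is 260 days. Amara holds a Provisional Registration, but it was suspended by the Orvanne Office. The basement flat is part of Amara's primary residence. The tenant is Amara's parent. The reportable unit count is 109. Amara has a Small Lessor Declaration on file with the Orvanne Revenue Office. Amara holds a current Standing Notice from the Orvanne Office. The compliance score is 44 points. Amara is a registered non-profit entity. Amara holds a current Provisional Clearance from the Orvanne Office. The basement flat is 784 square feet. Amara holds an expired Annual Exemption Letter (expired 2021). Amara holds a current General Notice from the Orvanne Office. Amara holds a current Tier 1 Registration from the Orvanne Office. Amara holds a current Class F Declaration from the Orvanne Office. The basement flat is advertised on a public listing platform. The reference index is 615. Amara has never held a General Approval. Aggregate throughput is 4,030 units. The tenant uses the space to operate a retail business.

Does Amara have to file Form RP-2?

Exception (a) fails — there is no Annual Exemption Letter in force.
Exception (b) fails — the property is let unfurnished.
All of (c)'s requirements are met (the coverage ratio is 12%, below the 13% limit; the qualifying period is 260 days, less than the 310 days limit). Turning to paragraph (h): (h) operates against (c): the property is publicly advertised. (c) is therefore removed.
Exception (d): aggregate throughput is 4,030 units, meeting the 3,140 units threshold; a current Provisional Clearance is held — every condition holds. Applying paragraphs (i)–(o): (i) is engaged (the compliance score is 44 points, less than the 54 points limit), but is overridden by (j): (j) operates against (i): a current Class F Declaration is held. (k) would limit (j) — the space is let for business use — but (l) sets (k) aside: (l) applies — a current Standing Notice is held. (m) is engaged (a current Category E Certificate is held), but is overridden by (n): (n) operates against (m): a current Tier 1 Registration is held. (o), which would lift (n), is not triggered — there is no General Approval in force. (d) remains available.
All of (e)'s requirements are met (Amara is a registered non-profit; the reference index is 615, meeting the 549 threshold). But applying paragraph (p): (p) is engaged — the reportable unit count is 109, under the 114 limit. So (e) is unavailable.

No — exception (d) applies; Amara is not required to file Form RP-2.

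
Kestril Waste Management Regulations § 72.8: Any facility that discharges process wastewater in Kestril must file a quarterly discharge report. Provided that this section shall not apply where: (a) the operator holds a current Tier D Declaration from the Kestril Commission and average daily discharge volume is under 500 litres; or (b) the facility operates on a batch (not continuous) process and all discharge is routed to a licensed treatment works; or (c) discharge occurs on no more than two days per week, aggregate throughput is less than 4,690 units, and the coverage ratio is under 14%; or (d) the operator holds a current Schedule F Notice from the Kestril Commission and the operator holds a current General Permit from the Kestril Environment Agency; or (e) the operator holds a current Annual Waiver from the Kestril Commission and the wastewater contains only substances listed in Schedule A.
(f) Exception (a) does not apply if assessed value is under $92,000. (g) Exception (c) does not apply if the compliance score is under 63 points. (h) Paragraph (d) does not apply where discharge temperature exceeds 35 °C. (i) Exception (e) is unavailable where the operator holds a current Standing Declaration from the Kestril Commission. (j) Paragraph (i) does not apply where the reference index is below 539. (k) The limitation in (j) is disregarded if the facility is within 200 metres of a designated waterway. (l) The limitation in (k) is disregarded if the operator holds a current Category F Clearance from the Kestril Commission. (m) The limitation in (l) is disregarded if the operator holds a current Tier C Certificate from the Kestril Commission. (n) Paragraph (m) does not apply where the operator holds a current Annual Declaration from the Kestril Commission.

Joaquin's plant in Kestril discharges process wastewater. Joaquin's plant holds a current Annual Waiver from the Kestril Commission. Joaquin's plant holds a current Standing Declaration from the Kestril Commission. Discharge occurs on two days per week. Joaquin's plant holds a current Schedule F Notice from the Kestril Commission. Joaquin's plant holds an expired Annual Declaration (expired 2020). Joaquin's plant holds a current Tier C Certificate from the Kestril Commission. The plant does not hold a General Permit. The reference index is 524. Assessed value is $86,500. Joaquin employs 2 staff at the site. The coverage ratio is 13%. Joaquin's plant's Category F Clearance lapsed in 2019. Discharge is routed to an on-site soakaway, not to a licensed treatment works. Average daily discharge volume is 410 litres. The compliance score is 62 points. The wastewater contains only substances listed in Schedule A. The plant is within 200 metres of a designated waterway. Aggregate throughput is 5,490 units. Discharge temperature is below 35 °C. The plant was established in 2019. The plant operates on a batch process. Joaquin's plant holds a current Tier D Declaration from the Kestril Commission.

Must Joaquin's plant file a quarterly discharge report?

Exception (a) is satisfied on its face — a current Tier D Declaration is held; average daily discharge volume is 410 litres, under the 500 litres limit. However, paragraph (f) must be considered: (f) operates against (a): assessed value is $86,500, under the $92,000 limit. Exception (a) does not apply.
Exception (b) requires that all discharge is routed to a licensed treatment works; but discharge is not routed to a licensed treatment works, so (b) is unavailable.
Exception (c) fails — aggregate throughput is 5,490 units, not less than 4,690 units.
Exception (d) does not apply: no General Permit is held.
Exception (e): a current Annual Waiver is held; the wastewater is Schedule-A-only — every condition holds. Turning to paragraphs (i)–(n): (i) operates against (e): a current Standing Declaration is held. (j) operates (the reference index is 524, below the 539 limit), but yields to (k): (k) operates against (j): the plant is within 200 m of a designated waterway. (l) is not engaged (no current Category F Clearance is held), so (k) stands. (e) is therefore removed.
None of the exceptions is available; § 72.8 applies in full.

Yes — Joaquin's plant must file a quarterly discharge report.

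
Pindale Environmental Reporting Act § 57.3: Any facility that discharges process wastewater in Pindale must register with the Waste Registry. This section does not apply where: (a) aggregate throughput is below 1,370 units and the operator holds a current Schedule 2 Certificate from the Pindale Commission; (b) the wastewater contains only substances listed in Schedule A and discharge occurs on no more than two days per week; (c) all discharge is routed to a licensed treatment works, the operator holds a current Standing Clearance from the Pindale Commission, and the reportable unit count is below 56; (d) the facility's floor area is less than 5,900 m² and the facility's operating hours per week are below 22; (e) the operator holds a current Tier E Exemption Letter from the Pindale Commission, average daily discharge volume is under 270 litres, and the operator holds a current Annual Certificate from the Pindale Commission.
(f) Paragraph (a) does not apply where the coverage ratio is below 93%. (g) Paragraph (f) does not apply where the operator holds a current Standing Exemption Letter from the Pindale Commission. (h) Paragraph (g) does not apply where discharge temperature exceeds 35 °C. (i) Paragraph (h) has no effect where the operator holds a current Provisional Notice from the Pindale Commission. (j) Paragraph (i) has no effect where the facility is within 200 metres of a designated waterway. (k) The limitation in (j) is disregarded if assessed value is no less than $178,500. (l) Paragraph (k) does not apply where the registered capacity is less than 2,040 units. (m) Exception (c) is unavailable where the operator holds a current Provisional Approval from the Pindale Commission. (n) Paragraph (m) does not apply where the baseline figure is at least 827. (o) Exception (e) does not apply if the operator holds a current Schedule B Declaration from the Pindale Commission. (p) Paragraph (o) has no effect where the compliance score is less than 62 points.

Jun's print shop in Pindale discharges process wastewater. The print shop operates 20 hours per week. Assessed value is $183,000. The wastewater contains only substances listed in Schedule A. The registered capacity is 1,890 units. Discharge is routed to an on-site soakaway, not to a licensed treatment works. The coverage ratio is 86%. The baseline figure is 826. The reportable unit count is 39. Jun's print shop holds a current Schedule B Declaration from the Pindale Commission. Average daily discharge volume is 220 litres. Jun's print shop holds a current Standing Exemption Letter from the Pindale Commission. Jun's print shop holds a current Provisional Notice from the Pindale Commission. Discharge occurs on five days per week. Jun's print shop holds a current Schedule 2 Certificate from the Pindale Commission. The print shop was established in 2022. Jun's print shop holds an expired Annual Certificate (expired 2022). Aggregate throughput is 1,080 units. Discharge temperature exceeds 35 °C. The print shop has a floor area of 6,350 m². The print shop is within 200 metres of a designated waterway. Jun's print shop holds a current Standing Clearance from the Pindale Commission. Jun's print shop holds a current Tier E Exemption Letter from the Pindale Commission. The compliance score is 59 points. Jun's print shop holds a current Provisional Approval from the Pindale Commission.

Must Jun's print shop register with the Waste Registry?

Exception (a)'s conditions are all satisfied: aggregate throughput is 1,080 units, below the 1,370 units limit; a current Schedule 2 Certificate is held. But applying paragraphs (f)–(l): (f) applies — the coverage ratio is 86%, below the 93% limit. (g) operates (a current Standing Exemption Letter is held), but yields to (h): (h) operates against (g): discharge temperature exceeds 35 °C. (i) would limit (h) — a current Provisional Notice is held — but (j) sets (i) aside: (j) is engaged — the print shop is within 200 m of a designated waterway. (k) operates (assessed value is $183,000, meeting the $178,500 threshold), but is displaced by (l): (l) operates against (k): the registered capacity is 1,890 units, less than the 2,040 units limit. So (a) is unavailable.
Exception (b) fails — discharge occurs on five days per week.
Exception (c) fails — discharge is not routed to a licensed treatment works.
Exception (d) does not apply: the facility's floor area is 6,350 m², not less than 5,900 m².
Exception (e) requires that the operator holds a current Annual Certificate from the Pindale Commission; but the Annual Certificate is not current, so (e) is unavailable.
None of the exceptions is available; § 57.3 applies in full.

Yes — Jun's print shop must register with the Waste Registry.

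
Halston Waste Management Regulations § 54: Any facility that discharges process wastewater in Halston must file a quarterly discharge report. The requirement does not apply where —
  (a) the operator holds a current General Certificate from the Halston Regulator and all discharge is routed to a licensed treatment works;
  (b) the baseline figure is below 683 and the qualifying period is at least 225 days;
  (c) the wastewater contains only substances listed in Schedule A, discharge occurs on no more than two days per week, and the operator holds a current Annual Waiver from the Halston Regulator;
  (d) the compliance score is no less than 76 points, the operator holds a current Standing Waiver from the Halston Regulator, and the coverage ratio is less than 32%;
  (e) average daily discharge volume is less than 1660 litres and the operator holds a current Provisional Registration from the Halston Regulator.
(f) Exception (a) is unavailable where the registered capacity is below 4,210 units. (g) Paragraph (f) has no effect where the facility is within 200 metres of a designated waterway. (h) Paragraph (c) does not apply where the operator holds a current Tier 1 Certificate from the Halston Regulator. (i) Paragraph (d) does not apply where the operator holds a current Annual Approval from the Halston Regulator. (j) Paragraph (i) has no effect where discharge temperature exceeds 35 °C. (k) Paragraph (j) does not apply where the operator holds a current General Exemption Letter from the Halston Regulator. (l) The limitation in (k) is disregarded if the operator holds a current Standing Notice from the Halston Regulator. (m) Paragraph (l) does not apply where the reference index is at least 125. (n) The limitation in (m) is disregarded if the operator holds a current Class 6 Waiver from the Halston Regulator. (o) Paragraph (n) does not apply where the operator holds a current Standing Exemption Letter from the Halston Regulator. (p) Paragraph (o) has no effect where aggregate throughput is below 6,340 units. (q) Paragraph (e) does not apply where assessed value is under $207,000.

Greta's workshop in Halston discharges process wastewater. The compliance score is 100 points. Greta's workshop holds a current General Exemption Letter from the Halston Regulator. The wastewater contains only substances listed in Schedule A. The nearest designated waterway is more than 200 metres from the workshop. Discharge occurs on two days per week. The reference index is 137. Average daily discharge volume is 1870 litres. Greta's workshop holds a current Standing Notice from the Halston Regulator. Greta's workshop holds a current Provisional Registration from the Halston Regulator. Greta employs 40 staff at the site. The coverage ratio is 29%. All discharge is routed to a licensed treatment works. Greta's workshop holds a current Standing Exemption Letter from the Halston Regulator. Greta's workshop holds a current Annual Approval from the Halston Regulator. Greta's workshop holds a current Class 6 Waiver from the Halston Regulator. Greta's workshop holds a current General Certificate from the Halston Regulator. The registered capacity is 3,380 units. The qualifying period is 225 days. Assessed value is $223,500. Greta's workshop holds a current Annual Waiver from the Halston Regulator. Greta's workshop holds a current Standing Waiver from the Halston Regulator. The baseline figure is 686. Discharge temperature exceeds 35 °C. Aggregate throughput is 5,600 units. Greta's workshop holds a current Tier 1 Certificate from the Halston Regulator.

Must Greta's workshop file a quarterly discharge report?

Exception (a)'s conditions are all satisfied: a current General Certificate is held; discharge is routed to a licensed treatment works. Turning to paragraphs (f)–(g): (f) applies — the registered capacity is 3,380 units, below the 4,210 units limit. (g), which would lift (f), does not operate here — the workshop is more than 200 m from any designated waterway. (a) is therefore removed.
Exception (b) requires that the baseline figure is below 683; but the baseline figure is 686, not below 683, so (b) is unavailable.
Exception (c)'s conditions are all satisfied: the wastewater is Schedule-A-only; discharge occurs on no more than two days per week; a current Annual Waiver is held. However, paragraph (h) must be considered: (h) applies — a current Tier 1 Certificate is held. So (c) is unavailable.
All of (d)'s requirements are met (the compliance score is 100 points, meeting the 76 points threshold; a current Standing Waiver is held; the coverage ratio is 29%, less than the 32% limit). Under paragraphs (i)–(p): (i) is triggered (a current Annual Approval is held), but is overridden by (j): (j) operates against (i): discharge temperature exceeds 35 °C. (k) would limit (j) — a current General Exemption Letter is held — but (l) sets (k) aside: (l) operates — a current Standing Notice is held. (m) is engaged (the reference index is 137, meeting the 125 threshold), but is overridden by (n): (n) is triggered — a current Class 6 Waiver is held. (o) would limit (n) — a current Standing Exemption Letter is held — but (p) sets (o) aside: (p) is triggered — aggregate throughput is 5,600 units, below the 6,340 units limit. Exception (d) stands.
Exception (e) does not apply: average daily discharge volume is 1870 litres, not less than 1660 litres.

No — exception (d) applies; Greta's workshop is not required to file a quarterly discharge report.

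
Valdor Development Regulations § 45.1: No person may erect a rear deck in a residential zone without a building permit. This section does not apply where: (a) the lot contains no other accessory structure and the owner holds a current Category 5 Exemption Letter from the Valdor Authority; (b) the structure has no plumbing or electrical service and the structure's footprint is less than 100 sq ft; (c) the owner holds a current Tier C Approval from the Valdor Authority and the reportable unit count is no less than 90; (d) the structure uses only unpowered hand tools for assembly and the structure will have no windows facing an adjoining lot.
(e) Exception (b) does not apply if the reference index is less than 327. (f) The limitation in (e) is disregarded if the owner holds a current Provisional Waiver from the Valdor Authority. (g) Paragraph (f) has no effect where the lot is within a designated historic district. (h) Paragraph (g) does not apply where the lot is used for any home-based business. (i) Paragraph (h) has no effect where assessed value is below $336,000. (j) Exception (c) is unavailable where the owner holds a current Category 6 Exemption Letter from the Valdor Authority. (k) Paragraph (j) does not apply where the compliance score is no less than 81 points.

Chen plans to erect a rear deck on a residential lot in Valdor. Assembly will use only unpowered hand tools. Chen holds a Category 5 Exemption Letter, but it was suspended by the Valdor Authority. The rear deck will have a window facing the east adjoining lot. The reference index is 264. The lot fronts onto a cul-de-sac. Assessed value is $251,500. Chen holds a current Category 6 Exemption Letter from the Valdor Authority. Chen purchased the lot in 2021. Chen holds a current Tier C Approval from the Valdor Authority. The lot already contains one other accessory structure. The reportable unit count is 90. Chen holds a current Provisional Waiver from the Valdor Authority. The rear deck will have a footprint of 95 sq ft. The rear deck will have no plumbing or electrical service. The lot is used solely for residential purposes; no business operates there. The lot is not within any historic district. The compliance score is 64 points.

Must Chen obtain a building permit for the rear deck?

Exception (a) fails — the lot already has another accessory structure.
All of (b)'s requirements are met (there is no plumbing or electrical service; the structure's footprint is 95 sq ft, less than the 100 sq ft limit). Under paragraphs (e)–(i): (e) would limit (b) — the reference index is 264, less than the 327 limit — but (f) sets (e) aside: (f) is engaged — a current Provisional Waiver is held. (g) is not engaged (the lot is not in a historic district), so (f) stands. Exception (b) stands.
All of (c)'s requirements are met (a current Tier C Approval is held; the reportable unit count is 90, meeting the 90 threshold). But: (j) operates against (c): a current Category 6 Exemption Letter is held. (k), which would lift (j), is not engaged — the compliance score is 64 points, short of 81 points. So (c) is unavailable.
Exception (d) fails — a window faces an adjoining lot.

No — exception (b) applies; Chen does not need a building permit.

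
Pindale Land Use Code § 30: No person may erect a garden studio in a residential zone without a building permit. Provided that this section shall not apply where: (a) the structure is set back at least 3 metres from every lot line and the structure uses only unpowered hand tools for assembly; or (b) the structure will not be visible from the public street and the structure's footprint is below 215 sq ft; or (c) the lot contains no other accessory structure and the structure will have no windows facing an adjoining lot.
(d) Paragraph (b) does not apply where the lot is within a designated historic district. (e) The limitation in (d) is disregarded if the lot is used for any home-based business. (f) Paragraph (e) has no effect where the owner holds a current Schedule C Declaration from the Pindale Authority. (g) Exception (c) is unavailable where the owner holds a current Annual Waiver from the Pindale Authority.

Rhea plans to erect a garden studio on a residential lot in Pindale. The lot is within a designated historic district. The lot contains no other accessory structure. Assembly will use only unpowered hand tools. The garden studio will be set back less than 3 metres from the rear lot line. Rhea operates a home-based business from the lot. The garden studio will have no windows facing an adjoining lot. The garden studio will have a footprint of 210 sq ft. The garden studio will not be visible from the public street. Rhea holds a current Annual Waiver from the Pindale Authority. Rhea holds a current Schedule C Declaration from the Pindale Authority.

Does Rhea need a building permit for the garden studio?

Exception (a) fails — the rear setback is under 3 m.
Exception (b) is satisfied on its face — the structure will not be visible from the street; the structure's footprint is 210 sq ft, below the 215 sq ft limit. Turning to paragraphs (d)–(f): (d) operates — the lot is in a historic district. (e) would limit (d) — a home-based business operates on the lot — but (f) sets (e) aside: (f) operates — a current Schedule C Declaration is held. Exception (b) does not apply.
All of (c)'s requirements are met (the lot has no other accessory structure; no windows face an adjoining lot). But applying paragraph (g): (g) is triggered — a current Annual Waiver is held. So (c) is unavailable.
No exception is made out. Rhea falls within the general rule.

Yes — Rhea must obtain a building permit.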